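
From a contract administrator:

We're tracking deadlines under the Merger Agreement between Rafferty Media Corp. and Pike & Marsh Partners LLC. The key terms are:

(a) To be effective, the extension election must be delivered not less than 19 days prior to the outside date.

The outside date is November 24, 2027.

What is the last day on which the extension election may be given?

November 5, 2027

November 24, 2027 minus 19 days is November 5, 2027.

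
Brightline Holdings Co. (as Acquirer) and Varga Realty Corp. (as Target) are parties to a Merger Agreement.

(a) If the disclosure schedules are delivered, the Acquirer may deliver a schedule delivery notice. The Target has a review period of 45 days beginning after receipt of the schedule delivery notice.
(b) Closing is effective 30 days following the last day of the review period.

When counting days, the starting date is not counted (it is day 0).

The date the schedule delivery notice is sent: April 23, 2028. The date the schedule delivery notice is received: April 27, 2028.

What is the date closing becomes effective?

July 11, 2028

The last day of the review period: 45 calendar days after April 27, 2028 is June 11, 2028.
The date closing becomes effective: June 11, 2028 + 30 days = July 11, 2028.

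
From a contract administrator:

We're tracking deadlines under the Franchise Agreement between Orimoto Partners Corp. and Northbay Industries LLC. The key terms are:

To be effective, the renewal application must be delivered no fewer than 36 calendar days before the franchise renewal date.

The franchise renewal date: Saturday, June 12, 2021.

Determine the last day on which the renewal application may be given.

May 7, 2021

Counting back 36 calendar days from June 12, 2021 gives May 7, 2021.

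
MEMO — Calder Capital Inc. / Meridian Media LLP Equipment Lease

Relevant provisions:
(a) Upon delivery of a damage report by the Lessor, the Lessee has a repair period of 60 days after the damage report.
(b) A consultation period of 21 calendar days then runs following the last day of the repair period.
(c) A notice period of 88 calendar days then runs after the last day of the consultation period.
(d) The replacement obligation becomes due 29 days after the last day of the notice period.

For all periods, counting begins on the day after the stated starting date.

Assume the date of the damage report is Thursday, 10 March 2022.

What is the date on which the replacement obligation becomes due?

24 September 2022

The last day of the repair period: 10 March 2022 + 60 days = 9 May 2022.
The last day of the consultation period: 21 calendar days after 9 May 2022 is 30 May 2022.
Adding 88 calendar days to 30 May 2022 gives 26 August 2022, which is the last day of the notice period.
Adding 29 calendar days to 26 August 2022 gives 24 September 2022, which is the date on which the replacement obligation becomes due.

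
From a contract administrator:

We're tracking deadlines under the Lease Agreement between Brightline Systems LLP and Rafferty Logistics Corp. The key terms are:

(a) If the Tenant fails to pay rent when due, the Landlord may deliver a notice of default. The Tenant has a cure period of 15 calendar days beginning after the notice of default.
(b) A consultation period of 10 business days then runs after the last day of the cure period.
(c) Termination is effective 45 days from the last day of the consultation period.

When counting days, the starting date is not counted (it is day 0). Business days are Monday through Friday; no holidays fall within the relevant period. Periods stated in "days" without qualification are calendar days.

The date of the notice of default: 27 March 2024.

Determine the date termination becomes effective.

Adding 15 calendar days to 27 March 2024 gives 11 April 2024, which is the last day of the cure period.
From Thursday, 11 April 2024, 10 business days (Apr 12, Apr 15, Apr 16, Apr 17, Apr 18, Apr 19, Apr 22, Apr 23, Apr 24, Apr 25, skipping weekends) brings us to Thursday, 25 April 2024, which is the last day of the consultation period.
Adding 45 calendar days to 25 April 2024 gives 9 June 2024, which is the date termination becomes effective.

9 June 2024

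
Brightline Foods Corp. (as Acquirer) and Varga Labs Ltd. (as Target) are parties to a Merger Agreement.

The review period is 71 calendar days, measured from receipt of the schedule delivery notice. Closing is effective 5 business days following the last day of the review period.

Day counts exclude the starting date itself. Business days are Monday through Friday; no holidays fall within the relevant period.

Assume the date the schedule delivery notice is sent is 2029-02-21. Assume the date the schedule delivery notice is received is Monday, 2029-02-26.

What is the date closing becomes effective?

The last day of the review period: 71 calendar days after 2029-02-26 is 2029-05-08.
The date closing becomes effective: counting 5 business days from Tuesday, 2029-05-08 (May 9, May 10, May 11, May 14, May 15, skipping weekends) reaches Tuesday, 2029-05-15.

2029-05-15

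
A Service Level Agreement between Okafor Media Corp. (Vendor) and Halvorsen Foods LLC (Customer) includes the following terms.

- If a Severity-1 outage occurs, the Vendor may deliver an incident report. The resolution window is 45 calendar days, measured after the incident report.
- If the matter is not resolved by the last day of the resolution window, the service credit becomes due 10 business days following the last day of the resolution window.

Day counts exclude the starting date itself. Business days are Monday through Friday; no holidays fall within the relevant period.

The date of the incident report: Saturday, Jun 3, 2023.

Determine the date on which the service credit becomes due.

Adding 45 calendar days to Jun 3, 2023 gives Jul 18, 2023, which is the last day of the resolution window.
The date on which the service credit becomes due: 10 business days after Tuesday, Jul 18, 2023, skipping weekends — Jul 19, Jul 20, Jul 21, Jul 24, Jul 25, Jul 26, Jul 27, Jul 28, Jul 31, Aug 1 — lands on Tuesday, Aug 1, 2023.

Aug 1, 2023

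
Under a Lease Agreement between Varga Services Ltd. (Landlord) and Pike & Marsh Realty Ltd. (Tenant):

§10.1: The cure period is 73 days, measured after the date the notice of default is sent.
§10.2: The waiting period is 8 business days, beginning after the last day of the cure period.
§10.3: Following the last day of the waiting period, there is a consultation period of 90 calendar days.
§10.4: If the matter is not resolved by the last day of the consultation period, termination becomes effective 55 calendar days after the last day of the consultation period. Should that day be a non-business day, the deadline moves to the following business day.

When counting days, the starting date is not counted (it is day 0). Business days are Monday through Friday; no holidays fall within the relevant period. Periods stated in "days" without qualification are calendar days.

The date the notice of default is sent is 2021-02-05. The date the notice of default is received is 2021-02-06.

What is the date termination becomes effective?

2021-09-21

Adding 73 calendar days to 2021-02-05 gives 2021-04-19, which is the last day of the cure period.
The last day of the waiting period: 8 business days after Monday, 2021-04-19, skipping weekends — Apr 20, Apr 21, Apr 22, Apr 23, Apr 26, Apr 27, Apr 28, Apr 29 — lands on Thursday, 2021-04-29.
The last day of the consultation period: 90 calendar days after 2021-04-29 is 2021-07-28.
The date termination becomes effective: 55 calendar days after 2021-07-28 is 2021-09-21. 2021-09-21 is a Tuesday, so no roll-forward applies.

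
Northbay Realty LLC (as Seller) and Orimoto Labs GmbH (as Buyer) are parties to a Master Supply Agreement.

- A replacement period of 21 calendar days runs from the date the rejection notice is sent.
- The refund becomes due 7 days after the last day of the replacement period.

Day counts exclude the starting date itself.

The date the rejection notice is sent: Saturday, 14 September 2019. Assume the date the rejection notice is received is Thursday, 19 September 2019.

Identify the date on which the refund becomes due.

12 October 2019

The last day of the replacement period: 14 September 2019 + 21 days = 5 October 2019.
Adding 7 calendar days to 5 October 2019 gives 12 October 2019, which is the date on which the refund becomes due.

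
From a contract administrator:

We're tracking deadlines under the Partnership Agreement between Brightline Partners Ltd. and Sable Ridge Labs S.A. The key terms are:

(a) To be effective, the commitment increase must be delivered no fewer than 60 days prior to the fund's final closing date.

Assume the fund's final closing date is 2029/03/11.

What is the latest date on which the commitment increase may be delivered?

2029/01/10

2029/03/11 minus 60 days is 2029/01/10.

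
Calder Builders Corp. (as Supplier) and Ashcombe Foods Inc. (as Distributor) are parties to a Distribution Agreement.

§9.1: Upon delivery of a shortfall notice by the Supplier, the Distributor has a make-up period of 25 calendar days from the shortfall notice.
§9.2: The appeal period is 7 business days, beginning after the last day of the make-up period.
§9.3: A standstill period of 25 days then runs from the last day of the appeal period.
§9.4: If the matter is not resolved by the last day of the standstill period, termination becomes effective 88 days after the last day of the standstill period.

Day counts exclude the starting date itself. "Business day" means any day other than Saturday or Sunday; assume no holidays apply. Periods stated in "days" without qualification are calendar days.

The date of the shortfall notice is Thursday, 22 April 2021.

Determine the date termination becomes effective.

16 September 2021

The last day of the make-up period: 22 April 2021 + 25 days = 17 May 2021.
The last day of the appeal period: 7 business days after Monday, 17 May 2021, skipping weekends — May 18, May 19, May 20, May 21, May 24, May 25, May 26 — lands on Wednesday, 26 May 2021.
Adding 25 calendar days to 26 May 2021 gives 20 June 2021, which is the last day of the standstill period.
The date termination becomes effective: 20 June 2021 + 88 days = 16 September 2021.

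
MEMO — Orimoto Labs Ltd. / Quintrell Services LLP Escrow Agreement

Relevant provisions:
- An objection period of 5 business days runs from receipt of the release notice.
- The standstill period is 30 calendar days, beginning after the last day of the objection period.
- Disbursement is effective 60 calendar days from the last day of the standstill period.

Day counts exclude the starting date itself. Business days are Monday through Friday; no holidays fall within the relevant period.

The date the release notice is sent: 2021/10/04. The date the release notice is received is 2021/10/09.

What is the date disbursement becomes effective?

2022/01/13

From Saturday, 2021/10/09, 5 business days (Oct 11, Oct 12, Oct 13, Oct 14, Oct 15, skipping weekends) brings us to Friday, 2021/10/15, which is the last day of the objection period.
Adding 30 calendar days to 2021/10/15 gives 2021/11/14, which is the last day of the standstill period.
The date disbursement becomes effective: 2021/11/14 + 60 days = 2022/01/13.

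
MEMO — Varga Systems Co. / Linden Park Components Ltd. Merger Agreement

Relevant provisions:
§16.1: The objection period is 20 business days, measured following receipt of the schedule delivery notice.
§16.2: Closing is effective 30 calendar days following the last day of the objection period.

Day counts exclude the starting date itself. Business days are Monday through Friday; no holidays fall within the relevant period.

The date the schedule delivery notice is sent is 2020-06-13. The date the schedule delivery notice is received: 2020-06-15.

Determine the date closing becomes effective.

2020-08-12

The last day of the objection period: counting 20 business days from Monday, 2020-06-15 (Jun 16, Jun 17, Jun 18, Jun 19, …, Jul 9, Jul 10, Jul 13, skipping weekends) reaches Monday, 2020-07-13.
Adding 30 calendar days to 2020-07-13 gives 2020-08-12, which is the date closing becomes effective.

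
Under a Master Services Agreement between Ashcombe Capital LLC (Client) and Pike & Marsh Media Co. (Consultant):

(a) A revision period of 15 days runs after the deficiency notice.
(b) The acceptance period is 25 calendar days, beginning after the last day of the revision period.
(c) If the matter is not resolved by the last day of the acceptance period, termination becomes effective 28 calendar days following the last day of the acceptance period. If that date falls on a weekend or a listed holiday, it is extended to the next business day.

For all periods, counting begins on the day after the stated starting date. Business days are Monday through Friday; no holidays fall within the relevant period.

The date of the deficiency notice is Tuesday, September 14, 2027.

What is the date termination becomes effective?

The last day of the revision period: September 14, 2027 + 15 days = September 29, 2027.
The last day of the acceptance period: September 29, 2027 + 25 days = October 24, 2027.
Adding 28 calendar days to October 24, 2027 gives November 21, 2027, which is the date termination becomes effective. That falls on a Sunday, so it rolls to the next business day, Monday, November 22, 2027.

November 22, 2027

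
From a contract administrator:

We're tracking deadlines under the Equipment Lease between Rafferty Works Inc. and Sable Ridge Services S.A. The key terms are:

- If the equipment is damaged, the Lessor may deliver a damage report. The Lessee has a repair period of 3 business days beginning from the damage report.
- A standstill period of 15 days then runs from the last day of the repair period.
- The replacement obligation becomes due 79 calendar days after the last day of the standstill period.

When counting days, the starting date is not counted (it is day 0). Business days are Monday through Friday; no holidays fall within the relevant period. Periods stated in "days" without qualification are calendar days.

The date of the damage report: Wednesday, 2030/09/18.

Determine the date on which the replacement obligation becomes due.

From Wednesday, 2030/09/18, 3 business days (Sep 19, Sep 20, Sep 23, skipping weekends) brings us to Monday, 2030/09/23, which is the last day of the repair period.
The last day of the standstill period: 15 calendar days after 2030/09/23 is 2030/10/08.
The date on which the replacement obligation becomes due: 79 calendar days after 2030/10/08 is 2030/12/26.

2030/12/26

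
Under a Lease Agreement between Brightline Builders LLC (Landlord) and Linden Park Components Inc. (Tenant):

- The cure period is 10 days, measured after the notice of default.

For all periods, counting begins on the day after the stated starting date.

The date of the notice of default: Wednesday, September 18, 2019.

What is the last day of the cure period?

The last day of the cure period: September 18, 2019 + 10 days = September 28, 2019.

September 28, 2019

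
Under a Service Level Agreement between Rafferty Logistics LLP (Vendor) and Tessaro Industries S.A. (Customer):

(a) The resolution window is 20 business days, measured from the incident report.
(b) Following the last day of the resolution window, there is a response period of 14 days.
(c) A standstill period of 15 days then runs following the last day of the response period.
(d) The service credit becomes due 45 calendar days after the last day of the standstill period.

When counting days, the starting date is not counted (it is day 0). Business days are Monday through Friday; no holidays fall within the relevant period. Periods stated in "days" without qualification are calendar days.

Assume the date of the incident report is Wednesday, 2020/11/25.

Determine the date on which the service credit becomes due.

2021/03/07

The last day of the resolution window: counting 20 business days from Wednesday, 2020/11/25 (Nov 26, Nov 27, Nov 30, Dec 1, …, Dec 21, Dec 22, Dec 23, skipping weekends) reaches Wednesday, 2020/12/23.
The last day of the response period: 14 calendar days after 2020/12/23 is 2021/01/06.
The last day of the standstill period: 2021/01/06 + 15 days = 2021/01/21.
Adding 45 calendar days to 2021/01/21 gives 2021/03/07, which is the date on which the service credit becomes due.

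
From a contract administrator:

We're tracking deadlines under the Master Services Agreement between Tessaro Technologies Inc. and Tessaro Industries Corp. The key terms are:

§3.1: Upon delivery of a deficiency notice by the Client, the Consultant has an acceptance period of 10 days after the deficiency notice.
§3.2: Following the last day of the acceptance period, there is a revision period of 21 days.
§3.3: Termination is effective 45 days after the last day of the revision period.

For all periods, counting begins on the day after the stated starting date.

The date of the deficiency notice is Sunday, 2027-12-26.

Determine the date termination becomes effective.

The last day of the acceptance period: 10 calendar days after 2027-12-26 is 2028-01-05.
The last day of the revision period: 2028-01-05 + 21 days = 2028-01-26.
Adding 45 calendar days to 2028-01-26 gives 2028-03-11, which is the date termination becomes effective.

2028-03-11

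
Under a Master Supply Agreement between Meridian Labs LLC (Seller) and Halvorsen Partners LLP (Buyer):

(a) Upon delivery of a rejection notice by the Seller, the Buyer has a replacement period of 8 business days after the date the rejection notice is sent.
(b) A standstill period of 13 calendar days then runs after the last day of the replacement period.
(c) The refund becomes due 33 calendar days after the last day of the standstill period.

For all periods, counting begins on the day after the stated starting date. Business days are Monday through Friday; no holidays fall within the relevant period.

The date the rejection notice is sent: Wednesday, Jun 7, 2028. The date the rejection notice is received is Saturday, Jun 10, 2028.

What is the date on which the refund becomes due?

Aug 4, 2028

The last day of the replacement period: counting 8 business days from Wednesday, Jun 7, 2028 (Jun 8, Jun 9, Jun 12, Jun 13, Jun 14, Jun 15, Jun 16, Jun 19, skipping weekends) reaches Monday, Jun 19, 2028.
The last day of the standstill period: 13 calendar days after Jun 19, 2028 is Jul 2, 2028.
The date on which the refund becomes due: 33 calendar days after Jul 2, 2028 is Aug 4, 2028.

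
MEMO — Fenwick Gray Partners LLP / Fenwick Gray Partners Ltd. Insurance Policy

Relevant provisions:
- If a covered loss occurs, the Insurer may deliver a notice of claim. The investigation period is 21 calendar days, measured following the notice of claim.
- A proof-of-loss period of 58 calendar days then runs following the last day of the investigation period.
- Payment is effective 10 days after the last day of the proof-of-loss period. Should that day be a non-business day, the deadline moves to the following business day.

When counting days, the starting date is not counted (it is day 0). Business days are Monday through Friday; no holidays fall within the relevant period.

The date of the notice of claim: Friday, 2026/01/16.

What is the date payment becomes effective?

Adding 21 calendar days to 2026/01/16 gives 2026/02/06, which is the last day of the investigation period.
The last day of the proof-of-loss period: 2026/02/06 + 58 days = 2026/04/05.
The date payment becomes effective: 10 calendar days after 2026/04/05 is 2026/04/15. 2026/04/15 is a Wednesday, so no roll-forward applies.

2026/04/15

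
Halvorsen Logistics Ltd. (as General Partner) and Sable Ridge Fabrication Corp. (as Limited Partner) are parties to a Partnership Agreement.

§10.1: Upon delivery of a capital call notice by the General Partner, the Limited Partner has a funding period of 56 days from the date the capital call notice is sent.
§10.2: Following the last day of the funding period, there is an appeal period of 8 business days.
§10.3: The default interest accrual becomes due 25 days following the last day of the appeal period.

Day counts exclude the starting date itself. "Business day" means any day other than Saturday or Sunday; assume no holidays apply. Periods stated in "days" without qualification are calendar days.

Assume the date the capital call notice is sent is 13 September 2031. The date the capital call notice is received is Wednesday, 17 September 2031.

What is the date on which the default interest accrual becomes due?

The last day of the funding period: 56 calendar days after 13 September 2031 is 8 November 2031.
From Saturday, 8 November 2031, 8 business days (Nov 10, Nov 11, Nov 12, Nov 13, Nov 14, Nov 17, Nov 18, Nov 19, skipping weekends) brings us to Wednesday, 19 November 2031, which is the last day of the appeal period.
The date on which the default interest accrual becomes due: 25 calendar days after 19 November 2031 is 14 December 2031.

14 December 2031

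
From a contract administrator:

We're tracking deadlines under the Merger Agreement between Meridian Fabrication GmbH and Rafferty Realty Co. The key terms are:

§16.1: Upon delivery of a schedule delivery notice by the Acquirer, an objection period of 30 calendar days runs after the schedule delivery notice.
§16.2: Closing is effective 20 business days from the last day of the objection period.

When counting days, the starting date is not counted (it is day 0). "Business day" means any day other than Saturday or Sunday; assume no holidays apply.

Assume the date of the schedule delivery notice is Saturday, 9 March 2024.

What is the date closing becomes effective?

6 May 2024

Adding 30 calendar days to 9 March 2024 gives 8 April 2024, which is the last day of the objection period.
The date closing becomes effective: counting 20 business days from Monday, 8 April 2024 (Apr 9, Apr 10, Apr 11, Apr 12, …, May 2, May 3, May 6, skipping weekends) reaches Monday, 6 May 2024.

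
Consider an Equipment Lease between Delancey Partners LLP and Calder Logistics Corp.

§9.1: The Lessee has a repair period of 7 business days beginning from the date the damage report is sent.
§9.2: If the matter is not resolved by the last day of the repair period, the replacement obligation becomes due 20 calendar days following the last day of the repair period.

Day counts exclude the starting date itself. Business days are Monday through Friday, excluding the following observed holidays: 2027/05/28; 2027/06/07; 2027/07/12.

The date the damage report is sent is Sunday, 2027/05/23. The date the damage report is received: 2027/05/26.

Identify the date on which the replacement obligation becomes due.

2027/06/22

The last day of the repair period: counting 7 business days from Sunday, 2027/05/23 (May 24, May 25, May 26, May 27, May 31, Jun 1, Jun 2, skipping weekends and the listed holiday on May 28) reaches Wednesday, 2027/06/02.
The date on which the replacement obligation becomes due: 20 calendar days after 2027/06/02 is 2027/06/22.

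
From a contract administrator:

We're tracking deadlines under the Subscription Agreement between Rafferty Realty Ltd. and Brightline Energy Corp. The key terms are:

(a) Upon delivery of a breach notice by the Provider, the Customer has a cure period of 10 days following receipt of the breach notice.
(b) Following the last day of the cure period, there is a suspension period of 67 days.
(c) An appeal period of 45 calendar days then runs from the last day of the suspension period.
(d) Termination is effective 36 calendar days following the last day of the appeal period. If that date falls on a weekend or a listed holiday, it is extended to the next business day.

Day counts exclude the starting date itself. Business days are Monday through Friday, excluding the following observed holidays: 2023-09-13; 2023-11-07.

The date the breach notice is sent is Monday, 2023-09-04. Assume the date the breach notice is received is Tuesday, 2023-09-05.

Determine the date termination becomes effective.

2024-02-12

The last day of the cure period: 2023-09-05 + 10 days = 2023-09-15.
The last day of the suspension period: 67 calendar days after 2023-09-15 is 2023-11-21.
Adding 45 calendar days to 2023-11-21 gives 2024-01-05, which is the last day of the appeal period.
Adding 36 calendar days to 2024-01-05 gives 2024-02-10, which is the date termination becomes effective. That falls on a Saturday, so it rolls to the next business day, Monday, 2024-02-12.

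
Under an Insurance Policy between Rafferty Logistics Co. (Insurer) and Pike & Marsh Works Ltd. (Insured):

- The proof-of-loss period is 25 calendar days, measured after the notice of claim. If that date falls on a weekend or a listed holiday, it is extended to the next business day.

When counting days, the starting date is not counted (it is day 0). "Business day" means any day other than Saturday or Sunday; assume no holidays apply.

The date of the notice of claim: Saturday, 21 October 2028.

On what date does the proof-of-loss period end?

15 November 2028

The last day of the proof-of-loss period: 25 calendar days after 21 October 2028 is 15 November 2028. 15 November 2028 is a Wednesday, so no roll-forward applies.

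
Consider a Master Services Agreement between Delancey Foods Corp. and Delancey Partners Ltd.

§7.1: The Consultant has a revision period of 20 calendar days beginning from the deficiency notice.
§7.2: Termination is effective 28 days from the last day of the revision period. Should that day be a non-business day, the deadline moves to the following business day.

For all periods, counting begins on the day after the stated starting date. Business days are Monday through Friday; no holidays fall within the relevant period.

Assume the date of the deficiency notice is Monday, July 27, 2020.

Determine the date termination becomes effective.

September 14, 2020

Adding 20 calendar days to July 27, 2020 gives August 16, 2020, which is the last day of the revision period.
The date termination becomes effective: 28 calendar days after August 16, 2020 is September 13, 2020. That falls on a Sunday, so it rolls to the next business day, Monday, September 14, 2020.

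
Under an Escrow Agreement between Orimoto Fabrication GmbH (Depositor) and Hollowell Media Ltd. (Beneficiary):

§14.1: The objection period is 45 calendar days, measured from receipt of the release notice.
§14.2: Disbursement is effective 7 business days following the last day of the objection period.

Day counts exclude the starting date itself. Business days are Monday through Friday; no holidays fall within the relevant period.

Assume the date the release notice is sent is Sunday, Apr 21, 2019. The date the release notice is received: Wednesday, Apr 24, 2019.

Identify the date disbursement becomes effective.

Adding 45 calendar days to Apr 24, 2019 gives Jun 8, 2019, which is the last day of the objection period.
The date disbursement becomes effective: 7 business days after Saturday, Jun 8, 2019, skipping weekends — Jun 10, Jun 11, Jun 12, Jun 13, Jun 14, Jun 17, Jun 18 — lands on Tuesday, Jun 18, 2019.

Jun 18, 2019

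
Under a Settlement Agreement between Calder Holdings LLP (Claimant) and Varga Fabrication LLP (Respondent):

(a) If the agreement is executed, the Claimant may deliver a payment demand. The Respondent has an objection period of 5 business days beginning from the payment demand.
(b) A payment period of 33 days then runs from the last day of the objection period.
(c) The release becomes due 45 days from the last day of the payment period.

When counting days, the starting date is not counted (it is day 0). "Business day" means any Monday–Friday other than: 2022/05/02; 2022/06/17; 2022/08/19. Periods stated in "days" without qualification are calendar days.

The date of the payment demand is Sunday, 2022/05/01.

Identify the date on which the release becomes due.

The last day of the objection period: counting 5 business days from Sunday, 2022/05/01 (May 3, May 4, May 5, May 6, May 9, skipping weekends and the listed holiday on May 2) reaches Monday, 2022/05/09.
Adding 33 calendar days to 2022/05/09 gives 2022/06/11, which is the last day of the payment period.
Adding 45 calendar days to 2022/06/11 gives 2022/07/26, which is the date on which the release becomes due.

2022/07/26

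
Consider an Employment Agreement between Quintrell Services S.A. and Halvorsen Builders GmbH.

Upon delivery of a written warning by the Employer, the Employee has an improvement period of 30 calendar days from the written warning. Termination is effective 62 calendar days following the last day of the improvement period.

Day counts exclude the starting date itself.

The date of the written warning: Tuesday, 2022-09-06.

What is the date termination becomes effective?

2022-12-07

The last day of the improvement period: 30 calendar days after 2022-09-06 is 2022-10-06.
The date termination becomes effective: 2022-10-06 + 62 days = 2022-12-07.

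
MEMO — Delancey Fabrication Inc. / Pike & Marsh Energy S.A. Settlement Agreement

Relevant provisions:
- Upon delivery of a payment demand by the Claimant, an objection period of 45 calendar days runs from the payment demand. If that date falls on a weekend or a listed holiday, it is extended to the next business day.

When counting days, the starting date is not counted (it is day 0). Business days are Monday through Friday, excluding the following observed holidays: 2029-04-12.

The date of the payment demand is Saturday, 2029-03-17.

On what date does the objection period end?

The last day of the objection period: 2029-03-17 + 45 days = 2029-05-01. 2029-05-01 is a Tuesday and is not a listed holiday, so no roll-forward applies.

2029-05-01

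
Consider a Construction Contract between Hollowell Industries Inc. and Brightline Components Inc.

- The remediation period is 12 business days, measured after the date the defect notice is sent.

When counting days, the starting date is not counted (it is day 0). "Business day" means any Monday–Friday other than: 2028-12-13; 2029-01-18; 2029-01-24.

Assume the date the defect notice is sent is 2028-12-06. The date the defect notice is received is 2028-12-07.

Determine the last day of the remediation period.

2028-12-25

The last day of the remediation period: 12 business days after Wednesday, 2028-12-06, skipping weekends and the listed holiday on Dec 13 — Dec 7, Dec 8, Dec 11, Dec 12, …, Dec 21, Dec 22, Dec 25 — lands on Monday, 2028-12-25.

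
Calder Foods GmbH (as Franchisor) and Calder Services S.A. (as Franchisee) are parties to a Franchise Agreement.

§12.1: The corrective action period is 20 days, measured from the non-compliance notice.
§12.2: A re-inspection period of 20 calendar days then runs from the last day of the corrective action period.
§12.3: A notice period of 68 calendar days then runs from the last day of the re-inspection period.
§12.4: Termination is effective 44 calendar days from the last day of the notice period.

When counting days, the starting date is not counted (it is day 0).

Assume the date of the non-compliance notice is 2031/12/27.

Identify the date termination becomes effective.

The last day of the corrective action period: 2031/12/27 + 20 days = 2032/01/16.
The last day of the re-inspection period: 20 calendar days after 2032/01/16 is 2032/02/05.
Adding 68 calendar days to 2032/02/05 gives 2032/04/13, which is the last day of the notice period.
Adding 44 calendar days to 2032/04/13 gives 2032/05/27, which is the date termination becomes effective.

2032/05/27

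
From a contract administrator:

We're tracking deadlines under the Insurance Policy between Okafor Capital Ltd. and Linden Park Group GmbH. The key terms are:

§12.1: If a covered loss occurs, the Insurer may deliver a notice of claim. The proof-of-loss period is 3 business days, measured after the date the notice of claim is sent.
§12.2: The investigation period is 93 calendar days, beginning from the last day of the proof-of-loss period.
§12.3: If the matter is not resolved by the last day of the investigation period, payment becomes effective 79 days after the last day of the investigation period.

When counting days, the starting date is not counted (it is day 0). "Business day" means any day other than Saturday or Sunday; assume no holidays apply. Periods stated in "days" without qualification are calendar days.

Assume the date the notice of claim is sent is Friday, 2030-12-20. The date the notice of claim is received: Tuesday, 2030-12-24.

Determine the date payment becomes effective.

2031-06-15

The last day of the proof-of-loss period: counting 3 business days from Friday, 2030-12-20 (Dec 23, Dec 24, Dec 25, skipping weekends) reaches Wednesday, 2030-12-25.
The last day of the investigation period: 93 calendar days after 2030-12-25 is 2031-03-28.
Adding 79 calendar days to 2031-03-28 gives 2031-06-15, which is the date payment becomes effective.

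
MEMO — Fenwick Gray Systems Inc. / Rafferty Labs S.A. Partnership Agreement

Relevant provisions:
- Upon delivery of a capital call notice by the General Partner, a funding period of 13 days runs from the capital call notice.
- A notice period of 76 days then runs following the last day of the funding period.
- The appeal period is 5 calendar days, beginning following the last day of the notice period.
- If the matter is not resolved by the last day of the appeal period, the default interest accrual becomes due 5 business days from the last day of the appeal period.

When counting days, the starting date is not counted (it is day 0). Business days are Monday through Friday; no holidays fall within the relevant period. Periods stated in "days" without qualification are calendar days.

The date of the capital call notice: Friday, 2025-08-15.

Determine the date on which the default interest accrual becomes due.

2025-11-24

The last day of the funding period: 13 calendar days after 2025-08-15 is 2025-08-28.
The last day of the notice period: 76 calendar days after 2025-08-28 is 2025-11-12.
The last day of the appeal period: 5 calendar days after 2025-11-12 is 2025-11-17.
The date on which the default interest accrual becomes due: counting 5 business days from Monday, 2025-11-17 (Nov 18, Nov 19, Nov 20, Nov 21, Nov 24, skipping weekends) reaches Monday, 2025-11-24.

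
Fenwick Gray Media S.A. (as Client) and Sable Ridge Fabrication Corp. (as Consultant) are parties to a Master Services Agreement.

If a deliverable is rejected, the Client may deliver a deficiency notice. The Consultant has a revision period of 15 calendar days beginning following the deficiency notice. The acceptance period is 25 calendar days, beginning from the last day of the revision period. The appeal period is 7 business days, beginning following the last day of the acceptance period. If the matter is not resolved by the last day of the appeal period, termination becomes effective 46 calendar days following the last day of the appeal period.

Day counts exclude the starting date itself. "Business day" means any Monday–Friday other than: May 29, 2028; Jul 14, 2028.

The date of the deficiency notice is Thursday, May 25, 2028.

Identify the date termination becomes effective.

Aug 28, 2028

Adding 15 calendar days to May 25, 2028 gives Jun 9, 2028, which is the last day of the revision period.
The last day of the acceptance period: Jun 9, 2028 + 25 days = Jul 4, 2028.
From Tuesday, Jul 4, 2028, 7 business days (Jul 5, Jul 6, Jul 7, Jul 10, Jul 11, Jul 12, Jul 13, skipping weekends) brings us to Thursday, Jul 13, 2028, which is the last day of the appeal period.
The date termination becomes effective: 46 calendar days after Jul 13, 2028 is Aug 28, 2028.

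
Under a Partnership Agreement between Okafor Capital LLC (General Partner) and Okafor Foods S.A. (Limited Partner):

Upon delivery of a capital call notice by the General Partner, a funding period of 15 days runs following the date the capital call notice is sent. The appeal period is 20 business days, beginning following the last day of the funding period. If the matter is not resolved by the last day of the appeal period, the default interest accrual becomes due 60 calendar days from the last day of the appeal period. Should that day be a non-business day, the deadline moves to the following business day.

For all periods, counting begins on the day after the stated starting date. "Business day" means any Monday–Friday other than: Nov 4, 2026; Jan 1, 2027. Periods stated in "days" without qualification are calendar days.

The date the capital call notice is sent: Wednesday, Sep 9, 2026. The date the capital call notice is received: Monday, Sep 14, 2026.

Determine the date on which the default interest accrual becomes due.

Adding 15 calendar days to Sep 9, 2026 gives Sep 24, 2026, which is the last day of the funding period.
The last day of the appeal period: 20 business days after Thursday, Sep 24, 2026, skipping weekends — Sep 25, Sep 28, Sep 29, Sep 30, …, Oct 20, Oct 21, Oct 22 — lands on Thursday, Oct 22, 2026.
Adding 60 calendar days to Oct 22, 2026 gives Dec 21, 2026, which is the date on which the default interest accrual becomes due. Dec 21, 2026 is a Monday and is not a listed holiday, so no roll-forward applies.

Dec 21, 2026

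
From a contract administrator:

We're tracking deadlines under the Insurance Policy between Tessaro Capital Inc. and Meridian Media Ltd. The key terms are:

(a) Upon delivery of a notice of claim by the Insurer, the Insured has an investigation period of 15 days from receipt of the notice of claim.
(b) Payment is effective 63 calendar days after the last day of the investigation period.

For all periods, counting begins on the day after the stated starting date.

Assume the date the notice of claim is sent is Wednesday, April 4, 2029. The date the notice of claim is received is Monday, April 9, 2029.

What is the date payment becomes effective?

Adding 15 calendar days to April 9, 2029 gives April 24, 2029, which is the last day of the investigation period.
Adding 63 calendar days to April 24, 2029 gives June 26, 2029, which is the date payment becomes effective.

June 26, 2029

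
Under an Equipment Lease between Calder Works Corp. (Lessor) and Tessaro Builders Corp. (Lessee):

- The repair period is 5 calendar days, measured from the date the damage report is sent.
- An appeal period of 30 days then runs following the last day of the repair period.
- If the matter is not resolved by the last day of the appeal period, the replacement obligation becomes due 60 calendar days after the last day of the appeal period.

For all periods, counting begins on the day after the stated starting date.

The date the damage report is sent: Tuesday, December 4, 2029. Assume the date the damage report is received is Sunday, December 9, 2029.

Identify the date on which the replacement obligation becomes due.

March 9, 2030

The last day of the repair period: December 4, 2029 + 5 days = December 9, 2029.
The last day of the appeal period: 30 calendar days after December 9, 2029 is January 8, 2030.
Adding 60 calendar days to January 8, 2030 gives March 9, 2030, which is the date on which the replacement obligation becomes due.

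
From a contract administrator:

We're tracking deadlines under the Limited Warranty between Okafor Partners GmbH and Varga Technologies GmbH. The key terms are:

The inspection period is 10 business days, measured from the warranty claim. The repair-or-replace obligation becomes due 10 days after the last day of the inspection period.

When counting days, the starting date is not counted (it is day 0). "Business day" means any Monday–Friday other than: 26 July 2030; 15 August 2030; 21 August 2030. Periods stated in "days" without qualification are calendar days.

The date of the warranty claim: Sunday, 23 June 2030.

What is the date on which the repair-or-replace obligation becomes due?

15 July 2030

The last day of the inspection period: counting 10 business days from Sunday, 23 June 2030 (Jun 24, Jun 25, Jun 26, Jun 27, Jun 28, Jul 1, Jul 2, Jul 3, Jul 4, Jul 5, skipping weekends) reaches Friday, 5 July 2030.
The date on which the repair-or-replace obligation becomes due: 10 calendar days after 5 July 2030 is 15 July 2030.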